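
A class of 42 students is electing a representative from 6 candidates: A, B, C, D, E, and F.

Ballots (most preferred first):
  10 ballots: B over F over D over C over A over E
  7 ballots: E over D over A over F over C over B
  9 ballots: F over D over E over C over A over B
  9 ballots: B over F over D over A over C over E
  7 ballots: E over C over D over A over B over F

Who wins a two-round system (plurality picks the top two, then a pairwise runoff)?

E

Round 1 first-place votes: A 0, B 19, C 0, D 0, E 14, F 9. B and E advance.
Runoff: B is ranked above E on 19 ballots, E above B on 23.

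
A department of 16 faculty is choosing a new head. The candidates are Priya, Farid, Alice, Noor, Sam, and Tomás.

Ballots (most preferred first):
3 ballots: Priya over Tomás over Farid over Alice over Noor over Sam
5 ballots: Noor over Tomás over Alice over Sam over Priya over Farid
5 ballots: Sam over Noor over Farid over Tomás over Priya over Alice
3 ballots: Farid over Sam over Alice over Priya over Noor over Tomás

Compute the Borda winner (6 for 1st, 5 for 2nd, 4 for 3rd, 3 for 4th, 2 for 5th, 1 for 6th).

Noor

Priya: 3×6 + 5×2 + 5×2 + 3×3 = 47
Farid: 3×4 + 5×1 + 5×4 + 3×6 = 55
Alice: 3×3 + 5×4 + 5×1 + 3×4 = 46
Noor: 3×2 + 5×6 + 5×5 + 3×2 = 67
Sam: 3×1 + 5×3 + 5×6 + 3×5 = 63
Tomás: 3×5 + 5×5 + 5×3 + 3×1 = 58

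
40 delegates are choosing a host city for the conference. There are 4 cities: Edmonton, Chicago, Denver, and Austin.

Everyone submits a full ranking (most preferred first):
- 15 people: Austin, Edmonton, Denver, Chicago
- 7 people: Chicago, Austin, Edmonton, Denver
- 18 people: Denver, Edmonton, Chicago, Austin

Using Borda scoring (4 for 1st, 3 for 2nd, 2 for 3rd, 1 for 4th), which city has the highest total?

Edmonton: 15×3 + 7×2 + 18×3 = 113
Chicago: 15×1 + 7×4 + 18×2 = 79
Denver: 15×2 + 7×1 + 18×4 = 109
Austin: 15×4 + 7×3 + 18×1 = 99

Edmonton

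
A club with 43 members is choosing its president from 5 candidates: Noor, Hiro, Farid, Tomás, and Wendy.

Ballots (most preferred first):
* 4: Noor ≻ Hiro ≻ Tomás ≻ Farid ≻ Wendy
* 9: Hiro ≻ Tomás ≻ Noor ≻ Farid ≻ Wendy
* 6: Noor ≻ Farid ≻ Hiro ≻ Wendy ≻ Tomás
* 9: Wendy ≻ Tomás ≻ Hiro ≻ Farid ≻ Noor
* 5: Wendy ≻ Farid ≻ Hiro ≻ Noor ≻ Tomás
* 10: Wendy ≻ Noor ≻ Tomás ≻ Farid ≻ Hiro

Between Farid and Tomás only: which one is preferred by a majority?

Farid is ranked above Tomás on 11 ballots; Tomás above Farid on 32.

Tomás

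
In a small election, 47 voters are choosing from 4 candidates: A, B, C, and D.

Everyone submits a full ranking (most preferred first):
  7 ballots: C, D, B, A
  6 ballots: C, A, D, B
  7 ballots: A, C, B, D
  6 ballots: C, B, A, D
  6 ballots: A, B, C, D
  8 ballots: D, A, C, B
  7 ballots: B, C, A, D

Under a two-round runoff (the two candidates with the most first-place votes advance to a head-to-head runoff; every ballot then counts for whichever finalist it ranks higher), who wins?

C

Round 1 first-place votes: A 13, B 7, C 19, D 8. C and A advance.
Runoff: C is ranked above A on 26 ballots, A above C on 21.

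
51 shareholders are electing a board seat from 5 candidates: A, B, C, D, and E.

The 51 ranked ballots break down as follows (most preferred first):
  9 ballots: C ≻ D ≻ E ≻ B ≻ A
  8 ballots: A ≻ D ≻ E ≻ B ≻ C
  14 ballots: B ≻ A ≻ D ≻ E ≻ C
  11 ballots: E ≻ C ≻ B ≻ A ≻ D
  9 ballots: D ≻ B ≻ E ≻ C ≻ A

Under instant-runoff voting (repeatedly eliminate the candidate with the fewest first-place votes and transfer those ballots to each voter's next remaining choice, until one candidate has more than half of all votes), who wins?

Round 1: A 8, B 14, C 9, D 9, E 11. A eliminated.
Round 2: B 14, C 9, D 17, E 11. C eliminated.
Round 3: B 14, D 26, E 11. D has a majority (≥26).

D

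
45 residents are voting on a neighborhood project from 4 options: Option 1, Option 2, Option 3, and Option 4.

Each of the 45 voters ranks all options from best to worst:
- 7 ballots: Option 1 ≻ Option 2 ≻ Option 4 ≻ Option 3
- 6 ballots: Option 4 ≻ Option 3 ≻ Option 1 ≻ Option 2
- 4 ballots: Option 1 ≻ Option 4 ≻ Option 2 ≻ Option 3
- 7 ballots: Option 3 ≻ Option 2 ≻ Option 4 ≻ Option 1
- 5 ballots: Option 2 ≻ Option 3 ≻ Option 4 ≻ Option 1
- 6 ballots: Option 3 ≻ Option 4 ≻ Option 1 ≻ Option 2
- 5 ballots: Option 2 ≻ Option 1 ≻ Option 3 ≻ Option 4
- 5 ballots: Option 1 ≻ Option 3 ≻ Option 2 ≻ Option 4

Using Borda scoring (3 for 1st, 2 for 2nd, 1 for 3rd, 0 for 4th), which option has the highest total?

Option 3

Option 1: 7×3 + 6×1 + 4×3 + 7×0 + 5×0 + 6×1 + 5×2 + 5×3 = 70
Option 2: 7×2 + 6×0 + 4×1 + 7×2 + 5×3 + 6×0 + 5×3 + 5×1 = 67
Option 3: 7×0 + 6×2 + 4×0 + 7×3 + 5×2 + 6×3 + 5×1 + 5×2 = 76
Option 4: 7×1 + 6×3 + 4×2 + 7×1 + 5×1 + 6×2 + 5×0 + 5×0 = 57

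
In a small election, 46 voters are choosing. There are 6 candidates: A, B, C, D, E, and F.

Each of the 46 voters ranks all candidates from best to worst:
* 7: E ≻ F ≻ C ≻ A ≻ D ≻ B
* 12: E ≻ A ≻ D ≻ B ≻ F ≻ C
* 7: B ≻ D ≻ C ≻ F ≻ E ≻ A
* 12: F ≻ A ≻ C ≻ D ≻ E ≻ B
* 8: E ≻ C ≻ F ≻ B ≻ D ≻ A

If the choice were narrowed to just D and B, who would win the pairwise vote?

D

D is ranked above B on 31 ballots; B above D on 15.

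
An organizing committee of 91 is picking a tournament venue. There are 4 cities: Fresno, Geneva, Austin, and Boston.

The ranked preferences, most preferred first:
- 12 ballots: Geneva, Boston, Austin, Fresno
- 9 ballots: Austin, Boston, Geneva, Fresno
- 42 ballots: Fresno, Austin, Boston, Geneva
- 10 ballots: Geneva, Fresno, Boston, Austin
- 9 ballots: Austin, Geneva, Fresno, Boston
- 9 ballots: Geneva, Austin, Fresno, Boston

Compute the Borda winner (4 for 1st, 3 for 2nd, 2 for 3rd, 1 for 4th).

Austin

Fresno: 12×1 + 9×1 + 42×4 + 10×3 + 9×2 + 9×2 = 255
Geneva: 12×4 + 9×2 + 42×1 + 10×4 + 9×3 + 9×4 = 211
Austin: 12×2 + 9×4 + 42×3 + 10×1 + 9×4 + 9×3 = 259
Boston: 12×3 + 9×3 + 42×2 + 10×2 + 9×1 + 9×1 = 185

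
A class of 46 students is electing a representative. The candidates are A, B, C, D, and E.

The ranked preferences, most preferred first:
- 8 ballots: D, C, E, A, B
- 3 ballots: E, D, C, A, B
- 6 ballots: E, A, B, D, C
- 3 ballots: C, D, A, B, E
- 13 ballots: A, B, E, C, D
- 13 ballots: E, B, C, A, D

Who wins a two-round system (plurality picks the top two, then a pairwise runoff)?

Round 1 first-place votes: A 13, B 0, C 3, D 8, E 22. E and A advance.
Runoff: E is ranked above A on 30 ballots, A above E on 16.

E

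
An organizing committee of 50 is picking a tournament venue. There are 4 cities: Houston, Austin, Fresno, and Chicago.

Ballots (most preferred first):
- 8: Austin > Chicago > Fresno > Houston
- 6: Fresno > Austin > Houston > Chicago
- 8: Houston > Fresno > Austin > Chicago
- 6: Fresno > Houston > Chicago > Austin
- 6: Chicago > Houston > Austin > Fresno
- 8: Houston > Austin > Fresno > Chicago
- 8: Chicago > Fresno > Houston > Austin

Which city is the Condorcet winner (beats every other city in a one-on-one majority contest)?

Fresno vs Houston: 28–22
Fresno vs Austin: 28–22
Fresno vs Chicago: 28–22
Fresno beats every other city.

Fresno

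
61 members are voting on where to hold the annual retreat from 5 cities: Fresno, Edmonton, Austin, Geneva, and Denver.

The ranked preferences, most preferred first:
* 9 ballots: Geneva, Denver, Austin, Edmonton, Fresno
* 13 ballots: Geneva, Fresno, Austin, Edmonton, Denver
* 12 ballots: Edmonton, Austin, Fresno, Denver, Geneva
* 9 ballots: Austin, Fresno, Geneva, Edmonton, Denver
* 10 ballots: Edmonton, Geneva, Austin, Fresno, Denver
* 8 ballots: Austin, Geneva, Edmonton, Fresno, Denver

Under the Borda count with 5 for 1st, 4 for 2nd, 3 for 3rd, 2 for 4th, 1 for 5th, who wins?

Fresno: 9×1 + 13×4 + 12×3 + 9×4 + 10×2 + 8×2 = 169
Edmonton: 9×2 + 13×2 + 12×5 + 9×2 + 10×5 + 8×3 = 196
Austin: 9×3 + 13×3 + 12×4 + 9×5 + 10×3 + 8×5 = 229
Geneva: 9×5 + 13×5 + 12×1 + 9×3 + 10×4 + 8×4 = 221
Denver: 9×4 + 13×1 + 12×2 + 9×1 + 10×1 + 8×1 = 100

Austin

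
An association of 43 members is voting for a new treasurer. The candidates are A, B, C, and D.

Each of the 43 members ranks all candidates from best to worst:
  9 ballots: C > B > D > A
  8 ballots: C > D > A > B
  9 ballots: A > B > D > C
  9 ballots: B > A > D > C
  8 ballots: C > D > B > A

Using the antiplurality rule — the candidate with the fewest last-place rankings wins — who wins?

D

Last-place votes: A 17, B 8, C 18, D 0.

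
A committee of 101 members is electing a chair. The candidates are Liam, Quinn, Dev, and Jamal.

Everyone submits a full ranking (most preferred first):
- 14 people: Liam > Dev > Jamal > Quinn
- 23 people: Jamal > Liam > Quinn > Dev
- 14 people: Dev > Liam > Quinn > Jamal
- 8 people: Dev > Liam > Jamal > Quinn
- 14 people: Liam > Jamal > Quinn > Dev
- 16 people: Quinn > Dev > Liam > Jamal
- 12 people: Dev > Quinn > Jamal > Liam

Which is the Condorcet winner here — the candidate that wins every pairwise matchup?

Liam

Liam vs Quinn: 73–28
Liam vs Dev: 51–50
Liam vs Jamal: 66–35
Liam beats every other candidate.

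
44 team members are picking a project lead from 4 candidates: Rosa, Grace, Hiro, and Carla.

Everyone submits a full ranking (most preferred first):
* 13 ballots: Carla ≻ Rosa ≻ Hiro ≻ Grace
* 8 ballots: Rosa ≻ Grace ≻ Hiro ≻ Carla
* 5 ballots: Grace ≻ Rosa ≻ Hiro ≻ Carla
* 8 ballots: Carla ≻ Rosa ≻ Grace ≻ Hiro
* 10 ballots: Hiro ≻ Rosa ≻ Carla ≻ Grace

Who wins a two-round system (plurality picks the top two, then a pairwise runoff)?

Round 1 first-place votes: Rosa 8, Grace 5, Hiro 10, Carla 21. Carla and Hiro advance.
Runoff: Carla is ranked above Hiro on 21 ballots, Hiro above Carla on 23.

Hiro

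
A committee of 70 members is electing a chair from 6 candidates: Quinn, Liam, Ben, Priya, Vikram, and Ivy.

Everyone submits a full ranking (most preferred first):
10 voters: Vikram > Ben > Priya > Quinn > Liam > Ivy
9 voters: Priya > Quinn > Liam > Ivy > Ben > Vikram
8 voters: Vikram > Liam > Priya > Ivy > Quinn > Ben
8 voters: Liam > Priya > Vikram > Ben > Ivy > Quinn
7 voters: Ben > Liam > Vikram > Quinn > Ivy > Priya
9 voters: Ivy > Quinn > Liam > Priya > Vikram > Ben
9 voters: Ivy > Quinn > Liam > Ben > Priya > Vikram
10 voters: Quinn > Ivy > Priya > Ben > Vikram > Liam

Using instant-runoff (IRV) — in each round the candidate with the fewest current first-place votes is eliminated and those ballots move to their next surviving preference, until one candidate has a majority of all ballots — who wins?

Round 1: Quinn 10, Liam 8, Ben 7, Priya 9, Vikram 18, Ivy 18. Ben eliminated.
Round 2: Quinn 10, Liam 15, Priya 9, Vikram 18, Ivy 18. Priya eliminated.
Round 3: Quinn 19, Liam 15, Vikram 18, Ivy 18. Liam eliminated.
Round 4: Quinn 19, Vikram 33, Ivy 18. Ivy eliminated.
Round 5: Quinn 37, Vikram 33. Quinn has a majority (≥36).

Quinn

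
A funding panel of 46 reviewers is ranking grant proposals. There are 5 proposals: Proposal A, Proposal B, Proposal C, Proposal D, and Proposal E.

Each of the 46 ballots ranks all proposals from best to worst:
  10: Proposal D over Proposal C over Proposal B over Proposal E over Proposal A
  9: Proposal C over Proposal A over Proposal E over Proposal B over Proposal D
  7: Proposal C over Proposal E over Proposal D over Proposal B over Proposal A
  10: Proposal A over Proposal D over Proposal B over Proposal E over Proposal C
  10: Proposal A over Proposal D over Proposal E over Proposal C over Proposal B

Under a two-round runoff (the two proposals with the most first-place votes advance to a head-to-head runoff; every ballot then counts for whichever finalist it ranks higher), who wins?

Proposal C

Round 1 first-place votes: Proposal A 20, Proposal B 0, Proposal C 16, Proposal D 10, Proposal E 0. Proposal A and Proposal C advance.
Runoff: Proposal A is ranked above Proposal C on 20 ballots, Proposal C above Proposal A on 26.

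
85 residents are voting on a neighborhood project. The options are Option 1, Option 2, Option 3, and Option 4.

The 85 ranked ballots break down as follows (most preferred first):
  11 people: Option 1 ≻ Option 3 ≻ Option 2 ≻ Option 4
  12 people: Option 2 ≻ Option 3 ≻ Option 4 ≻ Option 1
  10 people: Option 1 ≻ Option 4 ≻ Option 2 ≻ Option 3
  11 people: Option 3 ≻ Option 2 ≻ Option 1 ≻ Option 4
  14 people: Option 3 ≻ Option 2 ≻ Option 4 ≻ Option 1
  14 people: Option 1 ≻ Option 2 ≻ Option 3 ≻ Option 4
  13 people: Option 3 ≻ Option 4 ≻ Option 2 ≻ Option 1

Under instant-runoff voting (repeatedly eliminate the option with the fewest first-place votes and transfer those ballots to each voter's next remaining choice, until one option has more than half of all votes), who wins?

Option 3

Round 1: Option 1 35, Option 2 12, Option 3 38, Option 4 0. Option 4 eliminated.
Round 2: Option 1 35, Option 2 12, Option 3 38. Option 2 eliminated.
Round 3: Option 1 35, Option 3 50. Option 3 has a majority (≥43).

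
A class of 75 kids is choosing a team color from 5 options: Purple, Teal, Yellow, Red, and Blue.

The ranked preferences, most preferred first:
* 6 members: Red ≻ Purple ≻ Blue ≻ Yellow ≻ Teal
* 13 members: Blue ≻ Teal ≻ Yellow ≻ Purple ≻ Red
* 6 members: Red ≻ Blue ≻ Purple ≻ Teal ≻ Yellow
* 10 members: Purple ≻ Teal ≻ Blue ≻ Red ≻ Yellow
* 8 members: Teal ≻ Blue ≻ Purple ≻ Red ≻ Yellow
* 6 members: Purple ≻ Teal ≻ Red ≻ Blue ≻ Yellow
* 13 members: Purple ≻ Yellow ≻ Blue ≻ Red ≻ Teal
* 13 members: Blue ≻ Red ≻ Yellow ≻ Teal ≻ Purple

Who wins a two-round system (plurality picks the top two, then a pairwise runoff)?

Blue

Round 1 first-place votes: Purple 29, Teal 8, Yellow 0, Red 12, Blue 26. Purple and Blue advance.
Runoff: Purple is ranked above Blue on 35 ballots, Blue above Purple on 40.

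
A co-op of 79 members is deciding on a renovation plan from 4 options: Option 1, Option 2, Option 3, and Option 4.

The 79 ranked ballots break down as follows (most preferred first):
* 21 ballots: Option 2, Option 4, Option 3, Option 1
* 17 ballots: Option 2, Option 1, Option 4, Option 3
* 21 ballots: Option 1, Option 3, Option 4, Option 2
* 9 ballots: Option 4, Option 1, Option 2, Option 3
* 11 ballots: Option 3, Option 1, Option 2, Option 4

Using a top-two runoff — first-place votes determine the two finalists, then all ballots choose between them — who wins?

Option 1

Round 1 first-place votes: Option 1 21, Option 2 38, Option 3 11, Option 4 9. Option 2 and Option 1 advance.
Runoff: Option 2 is ranked above Option 1 on 38 ballots, Option 1 above Option 2 on 41.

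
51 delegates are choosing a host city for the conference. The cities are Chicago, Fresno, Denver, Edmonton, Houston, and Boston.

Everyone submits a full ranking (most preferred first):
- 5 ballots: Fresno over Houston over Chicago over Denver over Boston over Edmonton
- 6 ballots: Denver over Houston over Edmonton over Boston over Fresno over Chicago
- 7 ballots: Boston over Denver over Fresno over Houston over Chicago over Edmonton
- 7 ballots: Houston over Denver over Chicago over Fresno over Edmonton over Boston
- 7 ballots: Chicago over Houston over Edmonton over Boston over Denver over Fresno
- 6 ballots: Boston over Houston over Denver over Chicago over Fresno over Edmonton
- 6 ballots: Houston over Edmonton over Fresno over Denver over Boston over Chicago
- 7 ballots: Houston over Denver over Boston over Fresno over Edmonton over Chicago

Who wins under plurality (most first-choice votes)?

Houston

First-place votes: Chicago 7, Fresno 5, Denver 6, Edmonton 0, Houston 20, Boston 13.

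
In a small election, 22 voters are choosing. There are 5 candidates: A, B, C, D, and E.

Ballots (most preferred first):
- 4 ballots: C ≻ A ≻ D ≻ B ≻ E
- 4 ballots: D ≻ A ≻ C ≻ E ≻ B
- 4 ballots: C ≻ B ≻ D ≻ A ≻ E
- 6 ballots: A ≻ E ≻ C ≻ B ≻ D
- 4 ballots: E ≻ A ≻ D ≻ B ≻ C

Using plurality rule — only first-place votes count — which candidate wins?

C

First-place votes: A 6, B 0, C 8, D 4, E 4.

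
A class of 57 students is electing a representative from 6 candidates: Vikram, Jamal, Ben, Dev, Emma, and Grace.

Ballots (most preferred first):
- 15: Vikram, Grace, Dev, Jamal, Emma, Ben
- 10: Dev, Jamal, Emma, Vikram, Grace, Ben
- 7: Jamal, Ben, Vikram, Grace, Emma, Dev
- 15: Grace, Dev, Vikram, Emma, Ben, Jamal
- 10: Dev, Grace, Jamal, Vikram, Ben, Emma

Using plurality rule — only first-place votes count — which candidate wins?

Dev

First-place votes: Vikram 15, Jamal 7, Ben 0, Dev 20, Emma 0, Grace 15.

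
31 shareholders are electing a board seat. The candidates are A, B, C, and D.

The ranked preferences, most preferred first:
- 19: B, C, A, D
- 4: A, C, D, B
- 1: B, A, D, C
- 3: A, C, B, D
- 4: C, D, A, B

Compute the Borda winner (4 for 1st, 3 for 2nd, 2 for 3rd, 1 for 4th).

C

A: 19×2 + 4×4 + 1×3 + 3×4 + 4×2 = 77
B: 19×4 + 4×1 + 1×4 + 3×2 + 4×1 = 94
C: 19×3 + 4×3 + 1×1 + 3×3 + 4×4 = 95
D: 19×1 + 4×2 + 1×2 + 3×1 + 4×3 = 44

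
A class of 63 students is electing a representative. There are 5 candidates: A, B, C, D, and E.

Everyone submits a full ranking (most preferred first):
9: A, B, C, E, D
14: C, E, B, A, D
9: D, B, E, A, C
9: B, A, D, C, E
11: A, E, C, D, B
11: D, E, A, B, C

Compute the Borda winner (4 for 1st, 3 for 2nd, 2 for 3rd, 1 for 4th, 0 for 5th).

A: 9×4 + 14×1 + 9×1 + 9×3 + 11×4 + 11×2 = 152
B: 9×3 + 14×2 + 9×3 + 9×4 + 11×0 + 11×1 = 129
C: 9×2 + 14×4 + 9×0 + 9×1 + 11×2 + 11×0 = 105
D: 9×0 + 14×0 + 9×4 + 9×2 + 11×1 + 11×4 = 109
E: 9×1 + 14×3 + 9×2 + 9×0 + 11×3 + 11×3 = 135

A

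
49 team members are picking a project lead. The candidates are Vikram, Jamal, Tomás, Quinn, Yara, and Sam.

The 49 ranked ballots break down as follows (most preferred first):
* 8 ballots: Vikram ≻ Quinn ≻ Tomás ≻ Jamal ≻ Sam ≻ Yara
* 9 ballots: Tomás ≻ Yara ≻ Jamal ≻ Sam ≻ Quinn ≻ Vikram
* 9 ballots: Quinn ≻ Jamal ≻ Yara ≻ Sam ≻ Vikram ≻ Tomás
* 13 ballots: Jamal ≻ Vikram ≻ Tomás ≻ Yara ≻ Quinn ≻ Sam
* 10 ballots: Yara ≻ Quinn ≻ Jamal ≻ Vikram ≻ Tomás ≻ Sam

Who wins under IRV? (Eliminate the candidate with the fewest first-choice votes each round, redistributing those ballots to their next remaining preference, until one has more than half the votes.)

Round 1: Vikram 8, Jamal 13, Tomás 9, Quinn 9, Yara 10, Sam 0. Sam eliminated.
Round 2: Vikram 8, Jamal 13, Tomás 9, Quinn 9, Yara 10. Vikram eliminated.
Round 3: Jamal 13, Tomás 9, Quinn 17, Yara 10. Tomás eliminated.
Round 4: Jamal 13, Quinn 17, Yara 19. Jamal eliminated.
Round 5: Quinn 17, Yara 32. Yara has a majority (≥25).

Yara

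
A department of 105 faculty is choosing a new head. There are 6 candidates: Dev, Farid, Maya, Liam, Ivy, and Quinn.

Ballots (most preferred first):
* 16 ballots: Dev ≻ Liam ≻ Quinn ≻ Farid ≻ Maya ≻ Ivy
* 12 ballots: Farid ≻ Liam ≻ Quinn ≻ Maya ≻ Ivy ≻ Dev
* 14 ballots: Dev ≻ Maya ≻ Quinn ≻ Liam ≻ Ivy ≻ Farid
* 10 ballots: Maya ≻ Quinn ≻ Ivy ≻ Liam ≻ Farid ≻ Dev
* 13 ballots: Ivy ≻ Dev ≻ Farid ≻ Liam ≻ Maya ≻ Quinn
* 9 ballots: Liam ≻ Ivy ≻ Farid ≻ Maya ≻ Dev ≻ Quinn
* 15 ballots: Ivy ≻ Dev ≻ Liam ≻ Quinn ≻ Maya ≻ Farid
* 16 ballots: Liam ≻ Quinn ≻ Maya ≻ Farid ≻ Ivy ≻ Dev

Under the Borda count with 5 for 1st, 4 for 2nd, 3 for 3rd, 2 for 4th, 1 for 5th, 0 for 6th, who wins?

Liam

Dev: 16×5 + 12×0 + 14×5 + 10×0 + 13×4 + 9×1 + 15×4 + 16×0 = 271
Farid: 16×2 + 12×5 + 14×0 + 10×1 + 13×3 + 9×3 + 15×0 + 16×2 = 200
Maya: 16×1 + 12×2 + 14×4 + 10×5 + 13×1 + 9×2 + 15×1 + 16×3 = 240
Liam: 16×4 + 12×4 + 14×2 + 10×2 + 13×2 + 9×5 + 15×3 + 16×5 = 356
Ivy: 16×0 + 12×1 + 14×1 + 10×3 + 13×5 + 9×4 + 15×5 + 16×1 = 248
Quinn: 16×3 + 12×3 + 14×3 + 10×4 + 13×0 + 9×0 + 15×2 + 16×4 = 260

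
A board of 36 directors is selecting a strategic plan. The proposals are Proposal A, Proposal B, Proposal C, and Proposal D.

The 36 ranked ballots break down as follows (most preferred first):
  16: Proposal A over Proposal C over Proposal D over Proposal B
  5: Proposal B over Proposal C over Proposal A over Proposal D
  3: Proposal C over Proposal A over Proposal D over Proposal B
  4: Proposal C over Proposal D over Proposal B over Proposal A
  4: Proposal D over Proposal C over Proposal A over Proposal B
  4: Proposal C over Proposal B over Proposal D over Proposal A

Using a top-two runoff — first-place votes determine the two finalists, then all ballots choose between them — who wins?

Round 1 first-place votes: Proposal A 16, Proposal B 5, Proposal C 11, Proposal D 4. Proposal A and Proposal C advance.
Runoff: Proposal A is ranked above Proposal C on 16 ballots, Proposal C above Proposal A on 20.

Proposal C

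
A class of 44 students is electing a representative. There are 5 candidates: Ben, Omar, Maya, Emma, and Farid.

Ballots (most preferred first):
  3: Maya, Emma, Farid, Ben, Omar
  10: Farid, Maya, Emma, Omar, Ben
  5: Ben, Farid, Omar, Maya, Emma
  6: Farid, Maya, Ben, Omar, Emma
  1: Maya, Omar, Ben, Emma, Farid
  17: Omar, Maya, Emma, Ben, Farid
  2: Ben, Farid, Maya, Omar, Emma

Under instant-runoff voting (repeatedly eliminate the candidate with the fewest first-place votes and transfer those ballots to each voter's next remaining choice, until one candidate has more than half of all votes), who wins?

Round 1: Ben 7, Omar 17, Maya 4, Emma 0, Farid 16. Emma eliminated.
Round 2: Ben 7, Omar 17, Maya 4, Farid 16. Maya eliminated.
Round 3: Ben 7, Omar 18, Farid 19. Ben eliminated.
Round 4: Omar 18, Farid 26. Farid has a majority (≥23).

Farid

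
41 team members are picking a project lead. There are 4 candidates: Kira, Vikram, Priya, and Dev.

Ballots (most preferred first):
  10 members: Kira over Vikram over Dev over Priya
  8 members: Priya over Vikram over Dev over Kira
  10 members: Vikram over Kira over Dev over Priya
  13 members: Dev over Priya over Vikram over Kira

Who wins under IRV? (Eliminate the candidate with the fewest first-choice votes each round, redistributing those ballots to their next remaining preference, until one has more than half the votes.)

Round 1: Kira 10, Vikram 10, Priya 8, Dev 13. Priya eliminated.
Round 2: Kira 10, Vikram 18, Dev 13. Kira eliminated.
Round 3: Vikram 28, Dev 13. Vikram has a majority (≥21).

Vikram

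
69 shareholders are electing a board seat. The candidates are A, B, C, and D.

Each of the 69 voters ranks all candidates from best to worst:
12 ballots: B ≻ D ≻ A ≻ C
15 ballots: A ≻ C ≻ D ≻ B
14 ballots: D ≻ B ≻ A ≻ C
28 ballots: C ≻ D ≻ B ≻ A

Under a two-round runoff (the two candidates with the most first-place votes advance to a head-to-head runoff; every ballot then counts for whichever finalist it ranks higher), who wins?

Round 1 first-place votes: A 15, B 12, C 28, D 14. C and A advance.
Runoff: C is ranked above A on 28 ballots, A above C on 41.

A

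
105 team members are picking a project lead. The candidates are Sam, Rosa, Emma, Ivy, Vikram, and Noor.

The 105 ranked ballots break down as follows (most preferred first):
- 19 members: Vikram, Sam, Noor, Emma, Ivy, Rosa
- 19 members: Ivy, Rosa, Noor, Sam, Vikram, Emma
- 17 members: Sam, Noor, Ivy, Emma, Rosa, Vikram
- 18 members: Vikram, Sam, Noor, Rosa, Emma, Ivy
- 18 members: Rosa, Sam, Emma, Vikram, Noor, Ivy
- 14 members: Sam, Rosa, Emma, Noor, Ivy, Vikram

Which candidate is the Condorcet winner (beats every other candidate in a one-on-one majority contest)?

Sam vs Rosa: 68–37
Sam vs Emma: 105–0
Sam vs Ivy: 86–19
Sam vs Vikram: 68–37
Sam vs Noor: 86–19
Sam beats every other candidate.

Sam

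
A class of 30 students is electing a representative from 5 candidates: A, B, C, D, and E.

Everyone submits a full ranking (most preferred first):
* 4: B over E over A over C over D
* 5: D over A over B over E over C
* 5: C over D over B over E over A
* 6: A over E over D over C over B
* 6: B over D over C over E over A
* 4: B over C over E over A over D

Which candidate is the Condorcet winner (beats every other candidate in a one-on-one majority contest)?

D

D vs A: 16–14
D vs B: 16–14
D vs C: 17–13
D vs E: 16–14
D beats every other candidate.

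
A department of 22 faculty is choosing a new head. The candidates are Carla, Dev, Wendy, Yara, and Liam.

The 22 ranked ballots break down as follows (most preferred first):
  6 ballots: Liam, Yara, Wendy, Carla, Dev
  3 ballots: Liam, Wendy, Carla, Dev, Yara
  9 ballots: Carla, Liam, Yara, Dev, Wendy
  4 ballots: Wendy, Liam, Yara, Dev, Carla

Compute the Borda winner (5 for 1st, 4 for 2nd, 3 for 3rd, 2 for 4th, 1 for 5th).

Carla: 6×2 + 3×3 + 9×5 + 4×1 = 70
Dev: 6×1 + 3×2 + 9×2 + 4×2 = 38
Wendy: 6×3 + 3×4 + 9×1 + 4×5 = 59
Yara: 6×4 + 3×1 + 9×3 + 4×3 = 66
Liam: 6×5 + 3×5 + 9×4 + 4×4 = 97

Liam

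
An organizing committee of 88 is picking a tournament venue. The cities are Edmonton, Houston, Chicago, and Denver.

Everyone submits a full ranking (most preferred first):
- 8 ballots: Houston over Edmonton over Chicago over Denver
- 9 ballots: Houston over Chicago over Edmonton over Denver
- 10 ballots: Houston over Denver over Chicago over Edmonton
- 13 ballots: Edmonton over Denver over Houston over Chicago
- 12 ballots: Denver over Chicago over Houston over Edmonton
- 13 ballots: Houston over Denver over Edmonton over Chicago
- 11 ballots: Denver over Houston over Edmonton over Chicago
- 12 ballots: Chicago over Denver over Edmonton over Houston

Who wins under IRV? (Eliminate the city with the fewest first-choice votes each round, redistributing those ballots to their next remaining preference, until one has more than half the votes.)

Round 1: Edmonton 13, Houston 40, Chicago 12, Denver 23. Chicago eliminated.
Round 2: Edmonton 13, Houston 40, Denver 35. Edmonton eliminated.
Round 3: Houston 40, Denver 48. Denver has a majority (≥45).

Denver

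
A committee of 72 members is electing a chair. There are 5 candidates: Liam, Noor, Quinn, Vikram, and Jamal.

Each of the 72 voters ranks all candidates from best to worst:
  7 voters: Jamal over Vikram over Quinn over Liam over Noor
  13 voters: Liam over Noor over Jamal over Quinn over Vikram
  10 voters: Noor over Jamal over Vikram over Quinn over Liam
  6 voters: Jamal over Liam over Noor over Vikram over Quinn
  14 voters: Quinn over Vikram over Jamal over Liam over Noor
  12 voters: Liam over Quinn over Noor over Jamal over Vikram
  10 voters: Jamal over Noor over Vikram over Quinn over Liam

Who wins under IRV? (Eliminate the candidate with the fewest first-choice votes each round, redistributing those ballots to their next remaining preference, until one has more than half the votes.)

Jamal

Round 1: Liam 25, Noor 10, Quinn 14, Vikram 0, Jamal 23. Vikram eliminated.
Round 2: Liam 25, Noor 10, Quinn 14, Jamal 23. Noor eliminated.
Round 3: Liam 25, Quinn 14, Jamal 33. Quinn eliminated.
Round 4: Liam 25, Jamal 47. Jamal has a majority (≥37).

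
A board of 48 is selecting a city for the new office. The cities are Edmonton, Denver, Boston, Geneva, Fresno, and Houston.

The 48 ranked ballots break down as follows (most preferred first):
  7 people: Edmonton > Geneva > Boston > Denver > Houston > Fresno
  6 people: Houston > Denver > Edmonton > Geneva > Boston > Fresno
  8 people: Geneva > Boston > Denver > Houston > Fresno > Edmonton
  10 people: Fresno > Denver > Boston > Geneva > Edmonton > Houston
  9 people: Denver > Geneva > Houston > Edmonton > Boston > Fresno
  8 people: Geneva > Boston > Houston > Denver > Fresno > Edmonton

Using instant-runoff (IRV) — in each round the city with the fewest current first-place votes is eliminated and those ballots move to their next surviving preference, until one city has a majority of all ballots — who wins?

Round 1: Edmonton 7, Denver 9, Boston 0, Geneva 16, Fresno 10, Houston 6. Boston eliminated.
Round 2: Edmonton 7, Denver 9, Geneva 16, Fresno 10, Houston 6. Houston eliminated.
Round 3: Edmonton 7, Denver 15, Geneva 16, Fresno 10. Edmonton eliminated.
Round 4: Denver 15, Geneva 23, Fresno 10. Fresno eliminated.
Round 5: Denver 25, Geneva 23. Denver has a majority (≥25).

Denver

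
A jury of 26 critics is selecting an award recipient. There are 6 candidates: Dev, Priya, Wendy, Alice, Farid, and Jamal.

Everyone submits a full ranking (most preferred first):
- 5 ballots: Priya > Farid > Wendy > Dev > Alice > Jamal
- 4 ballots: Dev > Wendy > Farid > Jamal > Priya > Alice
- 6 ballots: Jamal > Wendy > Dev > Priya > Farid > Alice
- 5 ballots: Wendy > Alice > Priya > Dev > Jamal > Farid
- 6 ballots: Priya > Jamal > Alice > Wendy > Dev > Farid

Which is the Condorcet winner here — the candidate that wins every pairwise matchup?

Wendy vs Dev: 22–4
Wendy vs Priya: 15–11
Wendy vs Alice: 20–6
Wendy vs Farid: 21–5
Wendy vs Jamal: 14–12
Wendy beats every other candidate.

Wendy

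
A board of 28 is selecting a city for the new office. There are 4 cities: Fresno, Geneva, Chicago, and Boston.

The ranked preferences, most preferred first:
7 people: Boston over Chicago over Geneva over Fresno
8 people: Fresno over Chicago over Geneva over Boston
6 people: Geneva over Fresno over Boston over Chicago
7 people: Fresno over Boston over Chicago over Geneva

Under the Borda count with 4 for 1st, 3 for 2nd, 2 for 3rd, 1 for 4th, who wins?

Fresno

Fresno: 7×1 + 8×4 + 6×3 + 7×4 = 85
Geneva: 7×2 + 8×2 + 6×4 + 7×1 = 61
Chicago: 7×3 + 8×3 + 6×1 + 7×2 = 65
Boston: 7×4 + 8×1 + 6×2 + 7×3 = 69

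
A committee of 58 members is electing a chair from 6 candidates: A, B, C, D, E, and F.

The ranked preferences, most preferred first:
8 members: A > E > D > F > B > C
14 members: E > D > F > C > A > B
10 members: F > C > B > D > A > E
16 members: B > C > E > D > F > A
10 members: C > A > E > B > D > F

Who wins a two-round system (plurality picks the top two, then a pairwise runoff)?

E

Round 1 first-place votes: A 8, B 16, C 10, D 0, E 14, F 10. B and E advance.
Runoff: B is ranked above E on 26 ballots, E above B on 32.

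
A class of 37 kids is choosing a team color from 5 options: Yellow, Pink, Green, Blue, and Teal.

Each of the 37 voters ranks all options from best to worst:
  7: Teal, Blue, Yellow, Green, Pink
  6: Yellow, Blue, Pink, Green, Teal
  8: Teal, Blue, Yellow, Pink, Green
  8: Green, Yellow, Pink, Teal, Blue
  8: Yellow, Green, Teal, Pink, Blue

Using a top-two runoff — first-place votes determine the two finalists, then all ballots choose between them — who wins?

Round 1 first-place votes: Yellow 14, Pink 0, Green 8, Blue 0, Teal 15. Teal and Yellow advance.
Runoff: Teal is ranked above Yellow on 15 ballots, Yellow above Teal on 22.

Yellow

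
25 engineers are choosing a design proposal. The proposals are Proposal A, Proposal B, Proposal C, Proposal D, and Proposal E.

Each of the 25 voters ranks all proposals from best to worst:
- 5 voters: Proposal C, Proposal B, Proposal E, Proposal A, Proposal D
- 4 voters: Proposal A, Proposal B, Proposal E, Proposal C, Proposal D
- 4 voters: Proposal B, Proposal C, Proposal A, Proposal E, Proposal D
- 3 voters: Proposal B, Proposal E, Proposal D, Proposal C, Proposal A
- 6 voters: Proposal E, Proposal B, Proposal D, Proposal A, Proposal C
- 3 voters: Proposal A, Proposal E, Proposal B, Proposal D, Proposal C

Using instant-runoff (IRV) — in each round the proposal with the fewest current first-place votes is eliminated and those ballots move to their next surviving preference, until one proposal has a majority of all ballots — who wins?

Proposal B

Round 1: Proposal A 7, Proposal B 7, Proposal C 5, Proposal D 0, Proposal E 6. Proposal D eliminated.
Round 2: Proposal A 7, Proposal B 7, Proposal C 5, Proposal E 6. Proposal C eliminated.
Round 3: Proposal A 7, Proposal B 12, Proposal E 6. Proposal E eliminated.
Round 4: Proposal A 7, Proposal B 18. Proposal B has a majority (≥13).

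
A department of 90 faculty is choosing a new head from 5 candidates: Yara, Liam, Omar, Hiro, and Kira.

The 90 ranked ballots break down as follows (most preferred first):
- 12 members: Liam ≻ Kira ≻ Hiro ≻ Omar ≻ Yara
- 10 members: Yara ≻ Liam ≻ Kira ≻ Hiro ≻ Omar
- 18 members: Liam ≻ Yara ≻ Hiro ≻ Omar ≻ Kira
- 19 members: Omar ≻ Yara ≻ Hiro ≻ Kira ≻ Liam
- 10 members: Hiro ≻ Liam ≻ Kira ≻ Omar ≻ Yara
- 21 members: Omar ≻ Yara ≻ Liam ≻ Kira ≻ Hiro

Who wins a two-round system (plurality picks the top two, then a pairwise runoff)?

Liam

Round 1 first-place votes: Yara 10, Liam 30, Omar 40, Hiro 10, Kira 0. Omar and Liam advance.
Runoff: Omar is ranked above Liam on 40 ballots, Liam above Omar on 50.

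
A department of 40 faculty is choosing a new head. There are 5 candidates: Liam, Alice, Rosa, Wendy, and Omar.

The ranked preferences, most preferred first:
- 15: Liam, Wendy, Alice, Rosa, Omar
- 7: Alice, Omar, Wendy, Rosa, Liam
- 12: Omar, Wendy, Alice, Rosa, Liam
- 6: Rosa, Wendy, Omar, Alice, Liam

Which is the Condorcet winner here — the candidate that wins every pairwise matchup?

Wendy

Wendy vs Liam: 25–15
Wendy vs Alice: 33–7
Wendy vs Rosa: 34–6
Wendy vs Omar: 21–19
Wendy beats every other candidate.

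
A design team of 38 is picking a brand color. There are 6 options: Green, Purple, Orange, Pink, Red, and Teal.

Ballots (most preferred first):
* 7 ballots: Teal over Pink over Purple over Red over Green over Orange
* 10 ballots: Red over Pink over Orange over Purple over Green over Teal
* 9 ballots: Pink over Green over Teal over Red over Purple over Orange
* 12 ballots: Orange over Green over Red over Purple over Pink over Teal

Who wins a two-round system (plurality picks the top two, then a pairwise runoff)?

Red

Round 1 first-place votes: Green 0, Purple 0, Orange 12, Pink 9, Red 10, Teal 7. Orange and Red advance.
Runoff: Orange is ranked above Red on 12 ballots, Red above Orange on 26.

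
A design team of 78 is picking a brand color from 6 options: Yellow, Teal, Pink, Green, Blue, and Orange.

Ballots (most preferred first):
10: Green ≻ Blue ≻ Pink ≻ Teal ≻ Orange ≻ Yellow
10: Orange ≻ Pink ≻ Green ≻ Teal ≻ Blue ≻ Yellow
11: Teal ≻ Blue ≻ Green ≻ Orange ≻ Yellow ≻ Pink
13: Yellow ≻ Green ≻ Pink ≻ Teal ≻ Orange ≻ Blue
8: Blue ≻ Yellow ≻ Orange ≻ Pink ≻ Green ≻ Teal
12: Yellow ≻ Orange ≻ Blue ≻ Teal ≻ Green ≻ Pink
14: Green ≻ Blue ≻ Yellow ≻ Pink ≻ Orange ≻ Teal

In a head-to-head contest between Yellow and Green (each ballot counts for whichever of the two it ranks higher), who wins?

Yellow is ranked above Green on 33 ballots; Green above Yellow on 45.

Green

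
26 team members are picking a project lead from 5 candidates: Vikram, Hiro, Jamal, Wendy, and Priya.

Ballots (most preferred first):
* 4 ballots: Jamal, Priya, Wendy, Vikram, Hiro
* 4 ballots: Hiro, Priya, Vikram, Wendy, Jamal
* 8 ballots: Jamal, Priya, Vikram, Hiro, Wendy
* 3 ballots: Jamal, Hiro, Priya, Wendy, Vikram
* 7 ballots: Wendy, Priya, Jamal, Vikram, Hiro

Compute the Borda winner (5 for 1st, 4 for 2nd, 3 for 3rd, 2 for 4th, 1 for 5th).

Vikram: 4×2 + 4×3 + 8×3 + 3×1 + 7×2 = 61
Hiro: 4×1 + 4×5 + 8×2 + 3×4 + 7×1 = 59
Jamal: 4×5 + 4×1 + 8×5 + 3×5 + 7×3 = 100
Wendy: 4×3 + 4×2 + 8×1 + 3×2 + 7×5 = 69
Priya: 4×4 + 4×4 + 8×4 + 3×3 + 7×4 = 101

Priya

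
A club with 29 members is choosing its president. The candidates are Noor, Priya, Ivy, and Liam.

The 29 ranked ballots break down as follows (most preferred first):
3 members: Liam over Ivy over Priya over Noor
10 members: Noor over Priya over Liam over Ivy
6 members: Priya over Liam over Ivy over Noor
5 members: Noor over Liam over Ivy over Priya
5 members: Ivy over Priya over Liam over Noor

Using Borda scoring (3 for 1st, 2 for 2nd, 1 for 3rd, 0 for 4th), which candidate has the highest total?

Priya

Noor: 3×0 + 10×3 + 6×0 + 5×3 + 5×0 = 45
Priya: 3×1 + 10×2 + 6×3 + 5×0 + 5×2 = 51
Ivy: 3×2 + 10×0 + 6×1 + 5×1 + 5×3 = 32
Liam: 3×3 + 10×1 + 6×2 + 5×2 + 5×1 = 46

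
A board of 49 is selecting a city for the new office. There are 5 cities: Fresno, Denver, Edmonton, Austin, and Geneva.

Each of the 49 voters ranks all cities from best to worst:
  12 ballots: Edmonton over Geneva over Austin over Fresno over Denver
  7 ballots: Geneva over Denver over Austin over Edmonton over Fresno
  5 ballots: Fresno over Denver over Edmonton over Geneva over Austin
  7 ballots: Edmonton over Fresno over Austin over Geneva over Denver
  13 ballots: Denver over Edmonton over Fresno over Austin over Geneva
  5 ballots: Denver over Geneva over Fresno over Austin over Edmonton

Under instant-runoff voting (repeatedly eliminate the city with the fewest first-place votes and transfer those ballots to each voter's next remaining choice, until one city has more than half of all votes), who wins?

Denver

Round 1: Fresno 5, Denver 18, Edmonton 19, Austin 0, Geneva 7. Austin eliminated.
Round 2: Fresno 5, Denver 18, Edmonton 19, Geneva 7. Fresno eliminated.
Round 3: Denver 23, Edmonton 19, Geneva 7. Geneva eliminated.
Round 4: Denver 30, Edmonton 19. Denver has a majority (≥25).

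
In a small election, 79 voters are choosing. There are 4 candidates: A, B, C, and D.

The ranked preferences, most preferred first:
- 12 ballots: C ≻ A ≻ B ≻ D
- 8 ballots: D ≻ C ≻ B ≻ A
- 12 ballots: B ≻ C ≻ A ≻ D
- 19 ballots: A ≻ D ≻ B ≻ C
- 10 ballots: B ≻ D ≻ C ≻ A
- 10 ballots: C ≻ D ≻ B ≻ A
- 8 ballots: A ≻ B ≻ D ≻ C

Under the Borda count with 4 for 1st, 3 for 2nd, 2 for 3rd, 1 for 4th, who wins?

B

A: 12×3 + 8×1 + 12×2 + 19×4 + 10×1 + 10×1 + 8×4 = 196
B: 12×2 + 8×2 + 12×4 + 19×2 + 10×4 + 10×2 + 8×3 = 210
C: 12×4 + 8×3 + 12×3 + 19×1 + 10×2 + 10×4 + 8×1 = 195
D: 12×1 + 8×4 + 12×1 + 19×3 + 10×3 + 10×3 + 8×2 = 189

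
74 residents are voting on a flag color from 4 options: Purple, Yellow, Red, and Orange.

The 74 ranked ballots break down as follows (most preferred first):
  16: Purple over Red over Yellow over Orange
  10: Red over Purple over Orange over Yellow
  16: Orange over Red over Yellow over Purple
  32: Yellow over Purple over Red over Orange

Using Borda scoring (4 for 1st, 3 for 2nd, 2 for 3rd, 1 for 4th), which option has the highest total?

Purple

Purple: 16×4 + 10×3 + 16×1 + 32×3 = 206
Yellow: 16×2 + 10×1 + 16×2 + 32×4 = 202
Red: 16×3 + 10×4 + 16×3 + 32×2 = 200
Orange: 16×1 + 10×2 + 16×4 + 32×1 = 132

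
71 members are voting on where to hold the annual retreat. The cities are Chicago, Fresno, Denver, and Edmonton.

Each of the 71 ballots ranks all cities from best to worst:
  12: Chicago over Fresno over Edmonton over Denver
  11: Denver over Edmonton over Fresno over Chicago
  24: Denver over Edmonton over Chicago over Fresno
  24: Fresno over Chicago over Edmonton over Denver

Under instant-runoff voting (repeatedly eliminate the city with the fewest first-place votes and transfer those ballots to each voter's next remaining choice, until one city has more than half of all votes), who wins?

Fresno

Round 1: Chicago 12, Fresno 24, Denver 35, Edmonton 0. Edmonton eliminated.
Round 2: Chicago 12, Fresno 24, Denver 35. Chicago eliminated.
Round 3: Fresno 36, Denver 35. Fresno has a majority (≥36).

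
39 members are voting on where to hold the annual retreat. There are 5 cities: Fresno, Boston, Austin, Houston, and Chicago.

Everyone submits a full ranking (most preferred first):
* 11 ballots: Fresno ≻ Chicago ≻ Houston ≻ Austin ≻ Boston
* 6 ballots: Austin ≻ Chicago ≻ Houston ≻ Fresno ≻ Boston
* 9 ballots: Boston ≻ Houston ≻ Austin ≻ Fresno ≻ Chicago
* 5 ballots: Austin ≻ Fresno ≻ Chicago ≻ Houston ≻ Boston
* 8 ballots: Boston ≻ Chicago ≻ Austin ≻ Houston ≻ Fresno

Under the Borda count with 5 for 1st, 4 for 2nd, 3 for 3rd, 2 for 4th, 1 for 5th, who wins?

Austin

Fresno: 11×5 + 6×2 + 9×2 + 5×4 + 8×1 = 113
Boston: 11×1 + 6×1 + 9×5 + 5×1 + 8×5 = 107
Austin: 11×2 + 6×5 + 9×3 + 5×5 + 8×3 = 128
Houston: 11×3 + 6×3 + 9×4 + 5×2 + 8×2 = 113
Chicago: 11×4 + 6×4 + 9×1 + 5×3 + 8×4 = 124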